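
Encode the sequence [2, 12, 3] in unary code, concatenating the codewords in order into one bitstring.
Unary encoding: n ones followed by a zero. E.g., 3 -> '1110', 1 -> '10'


Encode each number as n ones followed by a terminating 0:
  2 -> 110 (3 bits)
  12 -> 1111111111110 (13 bits)
  3 -> 1110 (4 bits)
Total length = 3 + 13 + 4 = 20 bits.

Unary([2, 12, 3]) = 11011111111111101110 (20 bits)


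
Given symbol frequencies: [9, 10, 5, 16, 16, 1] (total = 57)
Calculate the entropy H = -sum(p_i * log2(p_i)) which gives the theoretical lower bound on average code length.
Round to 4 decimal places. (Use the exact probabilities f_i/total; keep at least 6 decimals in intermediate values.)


Per-symbol terms -p_i * log2(p_i) with p_i = f_i/57:
  p = 9/57 = 0.157895: log2(p) = -2.662965, -p*log2(p) = 0.420468
  p = 10/57 = 0.175439: log2(p) = -2.510962, -p*log2(p) = 0.440520
  p = 5/57 = 0.087719: log2(p) = -3.510962, -p*log2(p) = 0.307979
  p = 16/57 = 0.280702: log2(p) = -1.832890, -p*log2(p) = 0.514495
  p = 16/57 = 0.280702: log2(p) = -1.832890, -p*log2(p) = 0.514495
  p = 1/57 = 0.017544: log2(p) = -5.832890, -p*log2(p) = 0.102331
H = 0.420468 + 0.440520 + 0.307979 + 0.514495 + 0.514495 + 0.102331 = 2.300288

H = 2.3003 bits/symbol


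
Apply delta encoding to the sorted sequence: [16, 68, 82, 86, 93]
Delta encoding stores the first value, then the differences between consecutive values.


First value: 16
Deltas:
  68 - 16 = 52
  82 - 68 = 14
  86 - 82 = 4
  93 - 86 = 7


Delta encoded: [16, 52, 14, 4, 7]


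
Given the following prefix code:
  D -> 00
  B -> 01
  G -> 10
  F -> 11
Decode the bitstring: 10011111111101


Decoding step by step:
Bits 10 -> G
Bits 01 -> B
Bits 11 -> F
Bits 11 -> F
Bits 11 -> F
Bits 11 -> F
Bits 01 -> B


Decoded message: GBFFFFB


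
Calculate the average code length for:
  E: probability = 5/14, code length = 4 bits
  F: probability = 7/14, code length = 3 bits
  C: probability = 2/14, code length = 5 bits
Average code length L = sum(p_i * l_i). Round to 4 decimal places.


Weighted contributions p_i * l_i:
  E: (5/14) * 4 = 20/14
  F: (7/14) * 3 = 21/14
  C: (2/14) * 5 = 10/14
Sum = (20 + 21 + 10)/14 = 51/14

L = 51/14 = 3.6429 bits/symbol


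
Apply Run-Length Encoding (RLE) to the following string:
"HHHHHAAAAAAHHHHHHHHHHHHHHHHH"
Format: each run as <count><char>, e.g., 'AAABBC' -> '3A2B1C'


Scanning runs left to right:
  i=0: run of 'H' x 5 -> '5H'
  i=5: run of 'A' x 6 -> '6A'
  i=11: run of 'H' x 17 -> '17H'

RLE = 5H6A17H


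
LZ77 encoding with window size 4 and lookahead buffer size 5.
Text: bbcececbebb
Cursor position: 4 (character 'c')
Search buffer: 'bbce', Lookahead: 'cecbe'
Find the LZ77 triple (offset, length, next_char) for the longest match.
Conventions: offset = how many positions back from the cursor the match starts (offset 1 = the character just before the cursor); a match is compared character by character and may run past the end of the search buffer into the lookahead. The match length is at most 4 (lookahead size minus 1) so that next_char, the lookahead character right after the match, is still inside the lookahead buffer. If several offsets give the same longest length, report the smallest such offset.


Try each offset into the search buffer:
  offset=1 (pos 3, char 'e'): match length 0
  offset=2 (pos 2, char 'c'): match length 3
  offset=3 (pos 1, char 'b'): match length 0
  offset=4 (pos 0, char 'b'): match length 0
Longest match has length 3 at offset 2.
next_char = character at position 4 + 3 = 7 -> 'b'

Best match: offset=2, length=3 (matching 'cec' starting at position 2)
LZ77 triple: (2, 3, 'b')


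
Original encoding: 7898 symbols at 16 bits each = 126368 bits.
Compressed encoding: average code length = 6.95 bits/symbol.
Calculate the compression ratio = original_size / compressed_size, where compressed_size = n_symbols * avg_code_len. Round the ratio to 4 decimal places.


original_size = n_symbols * orig_bits = 7898 * 16 = 126368 bits
compressed_size = n_symbols * avg_code_len = 7898 * 6.95 = 54891.1 bits
ratio = original_size / compressed_size = 126368 / 54891.1 = 2.3022

Compression ratio = 2.3022


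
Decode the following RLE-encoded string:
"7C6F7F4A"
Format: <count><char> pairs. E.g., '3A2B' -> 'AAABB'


Expanding each <count><char> pair:
  7C -> 'CCCCCCC'
  6F -> 'FFFFFF'
  7F -> 'FFFFFFF'
  4A -> 'AAAA'

Decoded = CCCCCCCFFFFFFFFFFFFFAAAA


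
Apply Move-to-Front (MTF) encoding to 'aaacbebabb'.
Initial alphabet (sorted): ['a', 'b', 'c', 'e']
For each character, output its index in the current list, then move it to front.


MTF encoding:
'a': index 0 in ['a', 'b', 'c', 'e'] -> ['a', 'b', 'c', 'e']
'a': index 0 in ['a', 'b', 'c', 'e'] -> ['a', 'b', 'c', 'e']
'a': index 0 in ['a', 'b', 'c', 'e'] -> ['a', 'b', 'c', 'e']
'c': index 2 in ['a', 'b', 'c', 'e'] -> ['c', 'a', 'b', 'e']
'b': index 2 in ['c', 'a', 'b', 'e'] -> ['b', 'c', 'a', 'e']
'e': index 3 in ['b', 'c', 'a', 'e'] -> ['e', 'b', 'c', 'a']
'b': index 1 in ['e', 'b', 'c', 'a'] -> ['b', 'e', 'c', 'a']
'a': index 3 in ['b', 'e', 'c', 'a'] -> ['a', 'b', 'e', 'c']
'b': index 1 in ['a', 'b', 'e', 'c'] -> ['b', 'a', 'e', 'c']
'b': index 0 in ['b', 'a', 'e', 'c'] -> ['b', 'a', 'e', 'c']


Output: [0, 0, 0, 2, 2, 3, 1, 3, 1, 0]


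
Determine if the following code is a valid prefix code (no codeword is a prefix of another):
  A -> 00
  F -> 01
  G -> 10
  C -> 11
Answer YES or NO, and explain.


Checking each pair (does one codeword prefix another?):
  A='00' vs F='01': no prefix
  A='00' vs G='10': no prefix
  A='00' vs C='11': no prefix
  F='01' vs A='00': no prefix
  F='01' vs G='10': no prefix
  F='01' vs C='11': no prefix
  G='10' vs A='00': no prefix
  G='10' vs F='01': no prefix
  G='10' vs C='11': no prefix
  C='11' vs A='00': no prefix
  C='11' vs F='01': no prefix
  C='11' vs G='10': no prefix
No violation found over all pairs.

YES -- this is a valid prefix code. No codeword is a prefix of any other codeword.


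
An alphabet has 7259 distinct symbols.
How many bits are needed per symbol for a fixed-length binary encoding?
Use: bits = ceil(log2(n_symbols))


log2(7259) = 12.8256
Bracket: 2^12 = 4096 < 7259 <= 2^13 = 8192
So ceil(log2(7259)) = 13

bits = ceil(log2(7259)) = ceil(12.8256) = 13 bits


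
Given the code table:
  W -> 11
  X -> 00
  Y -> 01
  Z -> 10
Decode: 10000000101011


Decoding:
10 -> Z
00 -> X
00 -> X
00 -> X
10 -> Z
10 -> Z
11 -> W


Result: ZXXXZZW


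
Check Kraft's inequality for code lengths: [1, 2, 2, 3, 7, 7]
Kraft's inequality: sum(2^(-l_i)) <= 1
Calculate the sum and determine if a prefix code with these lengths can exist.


Sum = 2^(-1) + 2^(-2) + 2^(-2) + 2^(-3) + 2^(-7) + 2^(-7)
    = 0.5 + 0.25 + 0.25 + 0.125 + 0.0078125 + 0.0078125
    = 146/128 = 1.140625
Since 1.140625 > 1, Kraft's inequality is NOT satisfied.
A prefix code with these lengths CANNOT exist.

Kraft sum = 1.140625. Not satisfied.


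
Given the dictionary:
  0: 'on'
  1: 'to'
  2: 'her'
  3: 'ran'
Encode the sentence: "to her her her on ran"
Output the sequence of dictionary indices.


Look up each word in the dictionary:
  'to' -> 1
  'her' -> 2
  'her' -> 2
  'her' -> 2
  'on' -> 0
  'ran' -> 3

Encoded: [1, 2, 2, 2, 0, 3]


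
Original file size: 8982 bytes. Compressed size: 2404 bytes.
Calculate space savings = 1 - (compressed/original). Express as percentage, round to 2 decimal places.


ratio = compressed/original = 2404/8982 = 0.267646
savings = 1 - ratio = 1 - 0.267646 = 0.732354
as a percentage: 0.732354 * 100 = 73.24%

Space savings = 1 - 2404/8982 = 73.24%


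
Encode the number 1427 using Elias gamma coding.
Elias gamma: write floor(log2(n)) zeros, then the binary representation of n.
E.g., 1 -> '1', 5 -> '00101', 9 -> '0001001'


num_bits = floor(log2(1427)) + 1 = 11
leading_zeros = num_bits - 1 = 10
binary(1427) = 10110010011

Elias gamma(1427) = '0000000000' + '10110010011' = 000000000010110010011 (21 bits)


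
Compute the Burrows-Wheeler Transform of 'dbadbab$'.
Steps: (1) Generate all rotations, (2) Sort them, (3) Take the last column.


Rotations (sorted):
  0: $dbadbab -> last char: b
  1: ab$dbadb -> last char: b
  2: adbab$db -> last char: b
  3: b$dbadba -> last char: a
  4: bab$dbad -> last char: d
  5: badbab$d -> last char: d
  6: dbab$dba -> last char: a
  7: dbadbab$ -> last char: $


BWT = bbbadda$


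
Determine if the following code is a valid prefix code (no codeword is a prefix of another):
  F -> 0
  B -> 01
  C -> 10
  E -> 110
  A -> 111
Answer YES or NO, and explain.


Checking each pair (does one codeword prefix another?):
  F='0' vs B='01': prefix -- VIOLATION

NO -- this is NOT a valid prefix code. F (0) is a prefix of B (01).


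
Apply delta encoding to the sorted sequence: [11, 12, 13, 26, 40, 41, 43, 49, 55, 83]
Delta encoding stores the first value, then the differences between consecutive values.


First value: 11
Deltas:
  12 - 11 = 1
  13 - 12 = 1
  26 - 13 = 13
  40 - 26 = 14
  41 - 40 = 1
  43 - 41 = 2
  49 - 43 = 6
  55 - 49 = 6
  83 - 55 = 28


Delta encoded: [11, 1, 1, 13, 14, 1, 2, 6, 6, 28]


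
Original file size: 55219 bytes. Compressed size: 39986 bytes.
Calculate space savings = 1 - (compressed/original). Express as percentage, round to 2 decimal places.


ratio = compressed/original = 39986/55219 = 0.724135
savings = 1 - ratio = 1 - 0.724135 = 0.275865
as a percentage: 0.275865 * 100 = 27.59%

Space savings = 1 - 39986/55219 = 27.59%


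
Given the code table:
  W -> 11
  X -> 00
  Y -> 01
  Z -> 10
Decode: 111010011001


Decoding:
11 -> W
10 -> Z
10 -> Z
01 -> Y
10 -> Z
01 -> Y


Result: WZZYZY


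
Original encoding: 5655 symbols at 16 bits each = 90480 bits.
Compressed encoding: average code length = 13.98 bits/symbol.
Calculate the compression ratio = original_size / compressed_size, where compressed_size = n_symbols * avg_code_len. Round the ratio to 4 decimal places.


original_size = n_symbols * orig_bits = 5655 * 16 = 90480 bits
compressed_size = n_symbols * avg_code_len = 5655 * 13.98 = 79056.9 bits
ratio = original_size / compressed_size = 90480 / 79056.9 = 1.1445

Compression ratio = 1.1445


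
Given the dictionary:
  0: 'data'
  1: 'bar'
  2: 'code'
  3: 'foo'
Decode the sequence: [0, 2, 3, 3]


Look up each index in the dictionary:
  0 -> 'data'
  2 -> 'code'
  3 -> 'foo'
  3 -> 'foo'

Decoded: "data code foo foo"


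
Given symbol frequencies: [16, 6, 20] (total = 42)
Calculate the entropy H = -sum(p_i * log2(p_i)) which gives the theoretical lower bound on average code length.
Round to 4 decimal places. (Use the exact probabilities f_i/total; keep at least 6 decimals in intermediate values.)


Per-symbol terms -p_i * log2(p_i) with p_i = f_i/42:
  p = 16/42 = 0.380952: log2(p) = -1.392317, -p*log2(p) = 0.530407
  p = 6/42 = 0.142857: log2(p) = -2.807355, -p*log2(p) = 0.401051
  p = 20/42 = 0.476190: log2(p) = -1.070389, -p*log2(p) = 0.509709
H = 0.530407 + 0.401051 + 0.509709 = 1.441167

H = 1.4412 bits/symbol


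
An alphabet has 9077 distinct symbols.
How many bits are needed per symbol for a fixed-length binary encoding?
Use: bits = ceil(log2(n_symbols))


log2(9077) = 13.148
Bracket: 2^13 = 8192 < 9077 <= 2^14 = 16384
So ceil(log2(9077)) = 14

bits = ceil(log2(9077)) = ceil(13.148) = 14 bits


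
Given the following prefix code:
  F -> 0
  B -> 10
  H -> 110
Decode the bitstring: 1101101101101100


Decoding step by step:
Bits 110 -> H
Bits 110 -> H
Bits 110 -> H
Bits 110 -> H
Bits 110 -> H
Bits 0 -> F


Decoded message: HHHHHF


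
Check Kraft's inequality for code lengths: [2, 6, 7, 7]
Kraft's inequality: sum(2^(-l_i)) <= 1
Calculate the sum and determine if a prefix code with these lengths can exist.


Sum = 2^(-2) + 2^(-6) + 2^(-7) + 2^(-7)
    = 0.25 + 0.015625 + 0.0078125 + 0.0078125
    = 36/128 = 0.28125
Since 0.28125 <= 1, Kraft's inequality IS satisfied.
A prefix code with these lengths CAN exist.

Kraft sum = 0.28125. Satisfied.


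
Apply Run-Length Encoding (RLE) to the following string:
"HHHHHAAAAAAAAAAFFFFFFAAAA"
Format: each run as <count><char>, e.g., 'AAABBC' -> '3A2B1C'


Scanning runs left to right:
  i=0: run of 'H' x 5 -> '5H'
  i=5: run of 'A' x 10 -> '10A'
  i=15: run of 'F' x 6 -> '6F'
  i=21: run of 'A' x 4 -> '4A'

RLE = 5H10A6F4A


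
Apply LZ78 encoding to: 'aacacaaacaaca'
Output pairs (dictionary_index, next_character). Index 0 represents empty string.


LZ78 encoding steps:
Dictionary: {0: ''}
Step 1: w='' (idx 0), next='a' -> output (0, 'a'), add 'a' as idx 1
Step 2: w='a' (idx 1), next='c' -> output (1, 'c'), add 'ac' as idx 2
Step 3: w='ac' (idx 2), next='a' -> output (2, 'a'), add 'aca' as idx 3
Step 4: w='a' (idx 1), next='a' -> output (1, 'a'), add 'aa' as idx 4
Step 5: w='' (idx 0), next='c' -> output (0, 'c'), add 'c' as idx 5
Step 6: w='aa' (idx 4), next='c' -> output (4, 'c'), add 'aac' as idx 6
Step 7: w='a' (idx 1), end of input -> output (1, '')


Encoded: [(0, 'a'), (1, 'c'), (2, 'a'), (1, 'a'), (0, 'c'), (4, 'c'), (1, '')]


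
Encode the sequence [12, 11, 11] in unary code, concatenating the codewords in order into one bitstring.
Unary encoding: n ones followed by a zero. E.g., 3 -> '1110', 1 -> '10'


Encode each number as n ones followed by a terminating 0:
  12 -> 1111111111110 (13 bits)
  11 -> 111111111110 (12 bits)
  11 -> 111111111110 (12 bits)
Total length = 13 + 12 + 12 = 37 bits.

Unary([12, 11, 11]) = 1111111111110111111111110111111111110 (37 bits)


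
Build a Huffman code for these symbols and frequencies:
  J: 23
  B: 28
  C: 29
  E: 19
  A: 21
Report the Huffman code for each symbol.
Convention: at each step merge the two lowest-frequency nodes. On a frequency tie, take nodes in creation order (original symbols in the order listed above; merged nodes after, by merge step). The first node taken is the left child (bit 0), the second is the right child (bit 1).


Huffman tree construction:
Step 1: Merge E(19) + A(21) = 40
Step 2: Merge J(23) + B(28) = 51
Step 3: Merge C(29) + (E+A)(40) = 69
Step 4: Merge (J+B)(51) + (C+(E+A))(69) = 120
Read each symbol's code off the tree from the root (left child = 0, right child = 1).

Codes:
  J: 00 (length 2)
  B: 01 (length 2)
  C: 10 (length 2)
  E: 110 (length 3)
  A: 111 (length 3)
Average code length: 280/120 = 2.3333 bits/symbol


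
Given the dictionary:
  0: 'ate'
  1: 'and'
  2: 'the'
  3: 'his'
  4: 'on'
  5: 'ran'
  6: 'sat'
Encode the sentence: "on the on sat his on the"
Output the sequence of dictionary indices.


Look up each word in the dictionary:
  'on' -> 4
  'the' -> 2
  'on' -> 4
  'sat' -> 6
  'his' -> 3
  'on' -> 4
  'the' -> 2

Encoded: [4, 2, 4, 6, 3, 4, 2]


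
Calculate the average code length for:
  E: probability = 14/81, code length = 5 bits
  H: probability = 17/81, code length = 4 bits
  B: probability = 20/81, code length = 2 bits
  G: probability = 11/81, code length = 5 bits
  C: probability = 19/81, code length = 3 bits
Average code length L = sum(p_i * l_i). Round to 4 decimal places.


Weighted contributions p_i * l_i:
  E: (14/81) * 5 = 70/81
  H: (17/81) * 4 = 68/81
  B: (20/81) * 2 = 40/81
  G: (11/81) * 5 = 55/81
  C: (19/81) * 3 = 57/81
Sum = (70 + 68 + 40 + 55 + 57)/81 = 290/81

L = 290/81 = 3.5802 bits/symbol


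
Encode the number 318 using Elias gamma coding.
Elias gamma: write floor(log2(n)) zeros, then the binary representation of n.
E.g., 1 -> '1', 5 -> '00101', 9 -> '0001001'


num_bits = floor(log2(318)) + 1 = 9
leading_zeros = num_bits - 1 = 8
binary(318) = 100111110

Elias gamma(318) = '00000000' + '100111110' = 00000000100111110 (17 bits)


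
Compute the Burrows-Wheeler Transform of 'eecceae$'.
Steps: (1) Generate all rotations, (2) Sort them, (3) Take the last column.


Rotations (sorted):
  0: $eecceae -> last char: e
  1: ae$eecce -> last char: e
  2: cceae$ee -> last char: e
  3: ceae$eec -> last char: c
  4: e$eeccea -> last char: a
  5: eae$eecc -> last char: c
  6: ecceae$e -> last char: e
  7: eecceae$ -> last char: $


BWT = eeecace$


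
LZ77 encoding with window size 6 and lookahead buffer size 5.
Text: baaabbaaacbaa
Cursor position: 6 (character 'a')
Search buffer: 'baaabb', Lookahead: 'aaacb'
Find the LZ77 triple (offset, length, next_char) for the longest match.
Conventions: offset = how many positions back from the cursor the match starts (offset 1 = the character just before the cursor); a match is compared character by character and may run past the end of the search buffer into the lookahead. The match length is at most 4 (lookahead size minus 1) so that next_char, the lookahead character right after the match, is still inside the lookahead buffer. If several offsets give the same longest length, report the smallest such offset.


Try each offset into the search buffer:
  offset=1 (pos 5, char 'b'): match length 0
  offset=2 (pos 4, char 'b'): match length 0
  offset=3 (pos 3, char 'a'): match length 1
  offset=4 (pos 2, char 'a'): match length 2
  offset=5 (pos 1, char 'a'): match length 3
  offset=6 (pos 0, char 'b'): match length 0
Longest match has length 3 at offset 5.
next_char = character at position 6 + 3 = 9 -> 'c'

Best match: offset=5, length=3 (matching 'aaa' starting at position 1)
LZ77 triple: (5, 3, 'c')


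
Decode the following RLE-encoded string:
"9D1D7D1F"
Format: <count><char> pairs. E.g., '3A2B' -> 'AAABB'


Expanding each <count><char> pair:
  9D -> 'DDDDDDDDD'
  1D -> 'D'
  7D -> 'DDDDDDD'
  1F -> 'F'

Decoded = DDDDDDDDDDDDDDDDDF


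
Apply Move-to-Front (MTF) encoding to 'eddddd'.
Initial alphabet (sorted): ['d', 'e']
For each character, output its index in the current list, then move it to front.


MTF encoding:
'e': index 1 in ['d', 'e'] -> ['e', 'd']
'd': index 1 in ['e', 'd'] -> ['d', 'e']
'd': index 0 in ['d', 'e'] -> ['d', 'e']
'd': index 0 in ['d', 'e'] -> ['d', 'e']
'd': index 0 in ['d', 'e'] -> ['d', 'e']
'd': index 0 in ['d', 'e'] -> ['d', 'e']


Output: [1, 1, 0, 0, 0, 0]


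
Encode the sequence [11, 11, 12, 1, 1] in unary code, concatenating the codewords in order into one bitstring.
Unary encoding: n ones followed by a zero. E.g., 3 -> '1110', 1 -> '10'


Encode each number as n ones followed by a terminating 0:
  11 -> 111111111110 (12 bits)
  11 -> 111111111110 (12 bits)
  12 -> 1111111111110 (13 bits)
  1 -> 10 (2 bits)
  1 -> 10 (2 bits)
Total length = 12 + 12 + 13 + 2 + 2 = 41 bits.

Unary([11, 11, 12, 1, 1]) = 11111111111011111111111011111111111101010 (41 bits)


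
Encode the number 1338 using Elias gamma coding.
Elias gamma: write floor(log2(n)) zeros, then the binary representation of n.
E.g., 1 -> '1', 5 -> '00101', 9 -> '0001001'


num_bits = floor(log2(1338)) + 1 = 11
leading_zeros = num_bits - 1 = 10
binary(1338) = 10100111010

Elias gamma(1338) = '0000000000' + '10100111010' = 000000000010100111010 (21 bits)


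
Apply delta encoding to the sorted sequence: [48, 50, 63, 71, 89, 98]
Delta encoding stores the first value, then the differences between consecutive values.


First value: 48
Deltas:
  50 - 48 = 2
  63 - 50 = 13
  71 - 63 = 8
  89 - 71 = 18
  98 - 89 = 9


Delta encoded: [48, 2, 13, 8, 18, 9]


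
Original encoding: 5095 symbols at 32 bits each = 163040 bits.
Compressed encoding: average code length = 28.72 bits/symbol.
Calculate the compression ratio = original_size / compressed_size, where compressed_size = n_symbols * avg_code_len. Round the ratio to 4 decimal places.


original_size = n_symbols * orig_bits = 5095 * 32 = 163040 bits
compressed_size = n_symbols * avg_code_len = 5095 * 28.72 = 146328.4 bits
ratio = original_size / compressed_size = 163040 / 146328.4 = 1.1142

Compression ratio = 1.1142


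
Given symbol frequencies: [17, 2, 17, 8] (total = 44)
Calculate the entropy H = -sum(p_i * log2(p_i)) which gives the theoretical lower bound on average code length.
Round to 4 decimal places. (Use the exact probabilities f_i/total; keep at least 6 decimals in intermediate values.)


Per-symbol terms -p_i * log2(p_i) with p_i = f_i/44:
  p = 17/44 = 0.386364: log2(p) = -1.371969, -p*log2(p) = 0.530079
  p = 2/44 = 0.045455: log2(p) = -4.459432, -p*log2(p) = 0.202701
  p = 17/44 = 0.386364: log2(p) = -1.371969, -p*log2(p) = 0.530079
  p = 8/44 = 0.181818: log2(p) = -2.459432, -p*log2(p) = 0.447169
H = 0.530079 + 0.202701 + 0.530079 + 0.447169 = 1.710028

H = 1.71 bits/symbol


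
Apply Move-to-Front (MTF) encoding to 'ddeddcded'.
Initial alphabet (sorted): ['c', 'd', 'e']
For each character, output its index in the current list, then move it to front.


MTF encoding:
'd': index 1 in ['c', 'd', 'e'] -> ['d', 'c', 'e']
'd': index 0 in ['d', 'c', 'e'] -> ['d', 'c', 'e']
'e': index 2 in ['d', 'c', 'e'] -> ['e', 'd', 'c']
'd': index 1 in ['e', 'd', 'c'] -> ['d', 'e', 'c']
'd': index 0 in ['d', 'e', 'c'] -> ['d', 'e', 'c']
'c': index 2 in ['d', 'e', 'c'] -> ['c', 'd', 'e']
'd': index 1 in ['c', 'd', 'e'] -> ['d', 'c', 'e']
'e': index 2 in ['d', 'c', 'e'] -> ['e', 'd', 'c']
'd': index 1 in ['e', 'd', 'c'] -> ['d', 'e', 'c']


Output: [1, 0, 2, 1, 0, 2, 1, 2, 1]


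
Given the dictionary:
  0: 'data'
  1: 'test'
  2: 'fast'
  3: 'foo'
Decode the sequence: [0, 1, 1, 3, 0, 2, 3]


Look up each index in the dictionary:
  0 -> 'data'
  1 -> 'test'
  1 -> 'test'
  3 -> 'foo'
  0 -> 'data'
  2 -> 'fast'
  3 -> 'foo'

Decoded: "data test test foo data fast foo"


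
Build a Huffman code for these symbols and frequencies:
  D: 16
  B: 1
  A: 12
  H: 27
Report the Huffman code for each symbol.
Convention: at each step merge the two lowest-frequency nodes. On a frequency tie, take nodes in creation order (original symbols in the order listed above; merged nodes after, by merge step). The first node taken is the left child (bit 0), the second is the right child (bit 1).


Huffman tree construction:
Step 1: Merge B(1) + A(12) = 13
Step 2: Merge (B+A)(13) + D(16) = 29
Step 3: Merge H(27) + ((B+A)+D)(29) = 56
Read each symbol's code off the tree from the root (left child = 0, right child = 1).

Codes:
  D: 11 (length 2)
  B: 100 (length 3)
  A: 101 (length 3)
  H: 0 (length 1)
Average code length: 98/56 = 1.7500 bits/symbol


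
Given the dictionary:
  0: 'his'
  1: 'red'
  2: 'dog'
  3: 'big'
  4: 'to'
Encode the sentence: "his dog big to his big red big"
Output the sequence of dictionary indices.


Look up each word in the dictionary:
  'his' -> 0
  'dog' -> 2
  'big' -> 3
  'to' -> 4
  'his' -> 0
  'big' -> 3
  'red' -> 1
  'big' -> 3

Encoded: [0, 2, 3, 4, 0, 3, 1, 3]


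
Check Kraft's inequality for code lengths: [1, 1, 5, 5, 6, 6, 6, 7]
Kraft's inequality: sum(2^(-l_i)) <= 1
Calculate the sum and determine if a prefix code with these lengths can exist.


Sum = 2^(-1) + 2^(-1) + 2^(-5) + 2^(-5) + 2^(-6) + 2^(-6) + 2^(-6) + 2^(-7)
    = 0.5 + 0.5 + 0.03125 + 0.03125 + 0.015625 + 0.015625 + 0.015625 + 0.0078125
    = 143/128 = 1.1171875
Since 1.1171875 > 1, Kraft's inequality is NOT satisfied.
A prefix code with these lengths CANNOT exist.

Kraft sum = 1.1171875. Not satisfied.


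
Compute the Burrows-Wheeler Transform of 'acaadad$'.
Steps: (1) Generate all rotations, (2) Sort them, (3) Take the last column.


Rotations (sorted):
  0: $acaadad -> last char: d
  1: aadad$ac -> last char: c
  2: acaadad$ -> last char: $
  3: ad$acaad -> last char: d
  4: adad$aca -> last char: a
  5: caadad$a -> last char: a
  6: d$acaada -> last char: a
  7: dad$acaa -> last char: a


BWT = dc$daaaa


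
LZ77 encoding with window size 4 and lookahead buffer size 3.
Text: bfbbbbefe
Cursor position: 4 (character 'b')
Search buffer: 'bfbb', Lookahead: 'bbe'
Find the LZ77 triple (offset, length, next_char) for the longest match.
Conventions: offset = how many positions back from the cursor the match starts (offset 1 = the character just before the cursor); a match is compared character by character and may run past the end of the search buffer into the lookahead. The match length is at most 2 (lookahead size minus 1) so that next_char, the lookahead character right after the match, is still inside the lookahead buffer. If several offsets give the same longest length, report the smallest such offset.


Try each offset into the search buffer:
  offset=1 (pos 3, char 'b'): match length 2
  offset=2 (pos 2, char 'b'): match length 2
  offset=3 (pos 1, char 'f'): match length 0
  offset=4 (pos 0, char 'b'): match length 1
Longest match has length 2, found at offsets 1, 2; take the smallest, offset 1.
next_char = character at position 4 + 2 = 6 -> 'e'

Best match: offset=1, length=2 (matching 'bb' starting at position 3)
LZ77 triple: (1, 2, 'e')


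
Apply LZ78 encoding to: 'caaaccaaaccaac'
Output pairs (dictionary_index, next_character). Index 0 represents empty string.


LZ78 encoding steps:
Dictionary: {0: ''}
Step 1: w='' (idx 0), next='c' -> output (0, 'c'), add 'c' as idx 1
Step 2: w='' (idx 0), next='a' -> output (0, 'a'), add 'a' as idx 2
Step 3: w='a' (idx 2), next='a' -> output (2, 'a'), add 'aa' as idx 3
Step 4: w='c' (idx 1), next='c' -> output (1, 'c'), add 'cc' as idx 4
Step 5: w='aa' (idx 3), next='a' -> output (3, 'a'), add 'aaa' as idx 5
Step 6: w='cc' (idx 4), next='a' -> output (4, 'a'), add 'cca' as idx 6
Step 7: w='a' (idx 2), next='c' -> output (2, 'c'), add 'ac' as idx 7


Encoded: [(0, 'c'), (0, 'a'), (2, 'a'), (1, 'c'), (3, 'a'), (4, 'a'), (2, 'c')]


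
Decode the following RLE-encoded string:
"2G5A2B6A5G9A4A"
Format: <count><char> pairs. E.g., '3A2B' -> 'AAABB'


Expanding each <count><char> pair:
  2G -> 'GG'
  5A -> 'AAAAA'
  2B -> 'BB'
  6A -> 'AAAAAA'
  5G -> 'GGGGG'
  9A -> 'AAAAAAAAA'
  4A -> 'AAAA'

Decoded = GGAAAAABBAAAAAAGGGGGAAAAAAAAAAAAA


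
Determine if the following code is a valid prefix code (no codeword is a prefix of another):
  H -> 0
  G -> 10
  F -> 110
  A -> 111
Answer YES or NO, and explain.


Checking each pair (does one codeword prefix another?):
  H='0' vs G='10': no prefix
  H='0' vs F='110': no prefix
  H='0' vs A='111': no prefix
  G='10' vs H='0': no prefix
  G='10' vs F='110': no prefix
  G='10' vs A='111': no prefix
  F='110' vs H='0': no prefix
  F='110' vs G='10': no prefix
  F='110' vs A='111': no prefix
  A='111' vs H='0': no prefix
  A='111' vs G='10': no prefix
  A='111' vs F='110': no prefix
No violation found over all pairs.

YES -- this is a valid prefix code. No codeword is a prefix of any other codeword.


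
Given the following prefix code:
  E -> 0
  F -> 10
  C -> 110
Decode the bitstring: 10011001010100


Decoding step by step:
Bits 10 -> F
Bits 0 -> E
Bits 110 -> C
Bits 0 -> E
Bits 10 -> F
Bits 10 -> F
Bits 10 -> F
Bits 0 -> E


Decoded message: FECEFFFE


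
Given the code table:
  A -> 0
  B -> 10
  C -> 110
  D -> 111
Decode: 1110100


Decoding:
111 -> D
0 -> A
10 -> B
0 -> A


Result: DABA


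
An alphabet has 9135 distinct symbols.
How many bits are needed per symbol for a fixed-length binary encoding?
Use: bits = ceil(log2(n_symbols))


log2(9135) = 13.1572
Bracket: 2^13 = 8192 < 9135 <= 2^14 = 16384
So ceil(log2(9135)) = 14

bits = ceil(log2(9135)) = ceil(13.1572) = 14 bits


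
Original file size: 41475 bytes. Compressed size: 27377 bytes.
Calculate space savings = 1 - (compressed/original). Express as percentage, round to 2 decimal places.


ratio = compressed/original = 27377/41475 = 0.660084
savings = 1 - ratio = 1 - 0.660084 = 0.339916
as a percentage: 0.339916 * 100 = 33.99%

Space savings = 1 - 27377/41475 = 33.99%


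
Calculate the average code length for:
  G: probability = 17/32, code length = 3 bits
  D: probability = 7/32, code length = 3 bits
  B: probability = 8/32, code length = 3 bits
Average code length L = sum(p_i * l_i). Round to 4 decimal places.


Weighted contributions p_i * l_i:
  G: (17/32) * 3 = 51/32
  D: (7/32) * 3 = 21/32
  B: (8/32) * 3 = 24/32
Sum = (51 + 21 + 24)/32 = 96/32

L = 96/32 = 3.0000 bits/symbol


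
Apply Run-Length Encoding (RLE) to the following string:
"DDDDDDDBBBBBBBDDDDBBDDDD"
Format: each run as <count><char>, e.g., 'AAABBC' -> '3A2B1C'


Scanning runs left to right:
  i=0: run of 'D' x 7 -> '7D'
  i=7: run of 'B' x 7 -> '7B'
  i=14: run of 'D' x 4 -> '4D'
  i=18: run of 'B' x 2 -> '2B'
  i=20: run of 'D' x 4 -> '4D'

RLE = 7D7B4D2B4D


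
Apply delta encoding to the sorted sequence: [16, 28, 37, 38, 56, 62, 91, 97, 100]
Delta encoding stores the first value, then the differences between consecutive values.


First value: 16
Deltas:
  28 - 16 = 12
  37 - 28 = 9
  38 - 37 = 1
  56 - 38 = 18
  62 - 56 = 6
  91 - 62 = 29
  97 - 91 = 6
  100 - 97 = 3


Delta encoded: [16, 12, 9, 1, 18, 6, 29, 6, 3]


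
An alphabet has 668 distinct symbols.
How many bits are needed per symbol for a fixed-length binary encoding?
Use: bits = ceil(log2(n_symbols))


log2(668) = 9.3837
Bracket: 2^9 = 512 < 668 <= 2^10 = 1024
So ceil(log2(668)) = 10

bits = ceil(log2(668)) = ceil(9.3837) = 10 bits


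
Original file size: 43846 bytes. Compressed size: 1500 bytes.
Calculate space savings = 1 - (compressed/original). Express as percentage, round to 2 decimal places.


ratio = compressed/original = 1500/43846 = 0.034211
savings = 1 - ratio = 1 - 0.034211 = 0.965789
as a percentage: 0.965789 * 100 = 96.58%

Space savings = 1 - 1500/43846 = 96.58%


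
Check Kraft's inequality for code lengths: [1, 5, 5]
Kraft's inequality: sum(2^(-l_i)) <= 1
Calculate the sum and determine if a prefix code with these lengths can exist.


Sum = 2^(-1) + 2^(-5) + 2^(-5)
    = 0.5 + 0.03125 + 0.03125
    = 18/32 = 0.5625
Since 0.5625 <= 1, Kraft's inequality IS satisfied.
A prefix code with these lengths CAN exist.

Kraft sum = 0.5625. Satisfied.


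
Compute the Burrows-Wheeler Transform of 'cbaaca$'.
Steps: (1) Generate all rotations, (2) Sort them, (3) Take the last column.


Rotations (sorted):
  0: $cbaaca -> last char: a
  1: a$cbaac -> last char: c
  2: aaca$cb -> last char: b
  3: aca$cba -> last char: a
  4: baaca$c -> last char: c
  5: ca$cbaa -> last char: a
  6: cbaaca$ -> last char: $


BWT = acbaca$


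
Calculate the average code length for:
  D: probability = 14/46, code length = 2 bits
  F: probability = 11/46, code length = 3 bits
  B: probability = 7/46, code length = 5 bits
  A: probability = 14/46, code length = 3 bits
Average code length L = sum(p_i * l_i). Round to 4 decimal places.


Weighted contributions p_i * l_i:
  D: (14/46) * 2 = 28/46
  F: (11/46) * 3 = 33/46
  B: (7/46) * 5 = 35/46
  A: (14/46) * 3 = 42/46
Sum = (28 + 33 + 35 + 42)/46 = 138/46

L = 138/46 = 3.0000 bits/symbol


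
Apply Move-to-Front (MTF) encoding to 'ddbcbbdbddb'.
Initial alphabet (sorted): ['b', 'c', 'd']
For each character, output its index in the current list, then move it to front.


MTF encoding:
'd': index 2 in ['b', 'c', 'd'] -> ['d', 'b', 'c']
'd': index 0 in ['d', 'b', 'c'] -> ['d', 'b', 'c']
'b': index 1 in ['d', 'b', 'c'] -> ['b', 'd', 'c']
'c': index 2 in ['b', 'd', 'c'] -> ['c', 'b', 'd']
'b': index 1 in ['c', 'b', 'd'] -> ['b', 'c', 'd']
'b': index 0 in ['b', 'c', 'd'] -> ['b', 'c', 'd']
'd': index 2 in ['b', 'c', 'd'] -> ['d', 'b', 'c']
'b': index 1 in ['d', 'b', 'c'] -> ['b', 'd', 'c']
'd': index 1 in ['b', 'd', 'c'] -> ['d', 'b', 'c']
'd': index 0 in ['d', 'b', 'c'] -> ['d', 'b', 'c']
'b': index 1 in ['d', 'b', 'c'] -> ['b', 'd', 'c']


Output: [2, 0, 1, 2, 1, 0, 2, 1, 1, 0, 1]


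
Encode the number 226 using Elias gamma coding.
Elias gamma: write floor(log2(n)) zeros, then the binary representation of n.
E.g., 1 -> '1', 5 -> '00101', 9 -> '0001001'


num_bits = floor(log2(226)) + 1 = 8
leading_zeros = num_bits - 1 = 7
binary(226) = 11100010

Elias gamma(226) = '0000000' + '11100010' = 000000011100010 (15 bits)


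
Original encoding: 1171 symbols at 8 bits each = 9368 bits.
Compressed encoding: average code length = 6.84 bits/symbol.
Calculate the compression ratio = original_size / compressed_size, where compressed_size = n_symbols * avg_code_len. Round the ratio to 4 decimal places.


original_size = n_symbols * orig_bits = 1171 * 8 = 9368 bits
compressed_size = n_symbols * avg_code_len = 1171 * 6.84 = 8009.64 bits
ratio = original_size / compressed_size = 9368 / 8009.64 = 1.1696

Compression ratio = 1.1696


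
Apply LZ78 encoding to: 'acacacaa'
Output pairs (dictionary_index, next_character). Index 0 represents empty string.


LZ78 encoding steps:
Dictionary: {0: ''}
Step 1: w='' (idx 0), next='a' -> output (0, 'a'), add 'a' as idx 1
Step 2: w='' (idx 0), next='c' -> output (0, 'c'), add 'c' as idx 2
Step 3: w='a' (idx 1), next='c' -> output (1, 'c'), add 'ac' as idx 3
Step 4: w='ac' (idx 3), next='a' -> output (3, 'a'), add 'aca' as idx 4
Step 5: w='a' (idx 1), end of input -> output (1, '')


Encoded: [(0, 'a'), (0, 'c'), (1, 'c'), (3, 'a'), (1, '')]


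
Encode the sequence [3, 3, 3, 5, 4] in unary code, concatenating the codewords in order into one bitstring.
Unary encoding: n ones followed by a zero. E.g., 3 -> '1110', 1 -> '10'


Encode each number as n ones followed by a terminating 0:
  3 -> 1110 (4 bits)
  3 -> 1110 (4 bits)
  3 -> 1110 (4 bits)
  5 -> 111110 (6 bits)
  4 -> 11110 (5 bits)
Total length = 4 + 4 + 4 + 6 + 5 = 23 bits.

Unary([3, 3, 3, 5, 4]) = 11101110111011111011110 (23 bits)


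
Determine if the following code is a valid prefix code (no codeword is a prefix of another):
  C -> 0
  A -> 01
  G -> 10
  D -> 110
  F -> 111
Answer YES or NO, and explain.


Checking each pair (does one codeword prefix another?):
  C='0' vs A='01': prefix -- VIOLATION

NO -- this is NOT a valid prefix code. C (0) is a prefix of A (01).


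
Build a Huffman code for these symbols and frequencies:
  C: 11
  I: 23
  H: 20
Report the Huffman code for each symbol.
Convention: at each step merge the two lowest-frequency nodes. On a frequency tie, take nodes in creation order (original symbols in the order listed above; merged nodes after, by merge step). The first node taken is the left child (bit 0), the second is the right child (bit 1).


Huffman tree construction:
Step 1: Merge C(11) + H(20) = 31
Step 2: Merge I(23) + (C+H)(31) = 54
Read each symbol's code off the tree from the root (left child = 0, right child = 1).

Codes:
  C: 10 (length 2)
  I: 0 (length 1)
  H: 11 (length 2)
Average code length: 85/54 = 1.5741 bits/symbol


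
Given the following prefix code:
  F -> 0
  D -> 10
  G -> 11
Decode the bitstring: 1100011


Decoding step by step:
Bits 11 -> G
Bits 0 -> F
Bits 0 -> F
Bits 0 -> F
Bits 11 -> G


Decoded message: GFFFG


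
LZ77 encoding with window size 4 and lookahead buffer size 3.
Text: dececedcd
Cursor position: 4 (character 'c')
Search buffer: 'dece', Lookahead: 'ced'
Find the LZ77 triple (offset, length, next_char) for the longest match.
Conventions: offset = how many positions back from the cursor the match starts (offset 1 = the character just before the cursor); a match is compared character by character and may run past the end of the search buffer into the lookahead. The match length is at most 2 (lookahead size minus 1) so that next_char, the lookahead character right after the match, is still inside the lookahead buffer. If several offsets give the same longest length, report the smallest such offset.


Try each offset into the search buffer:
  offset=1 (pos 3, char 'e'): match length 0
  offset=2 (pos 2, char 'c'): match length 2
  offset=3 (pos 1, char 'e'): match length 0
  offset=4 (pos 0, char 'd'): match length 0
Longest match has length 2 at offset 2.
next_char = character at position 4 + 2 = 6 -> 'd'

Best match: offset=2, length=2 (matching 'ce' starting at position 2)
LZ77 triple: (2, 2, 'd')


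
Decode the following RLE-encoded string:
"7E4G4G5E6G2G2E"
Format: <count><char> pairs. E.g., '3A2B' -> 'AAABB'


Expanding each <count><char> pair:
  7E -> 'EEEEEEE'
  4G -> 'GGGG'
  4G -> 'GGGG'
  5E -> 'EEEEE'
  6G -> 'GGGGGG'
  2G -> 'GG'
  2E -> 'EE'

Decoded = EEEEEEEGGGGGGGGEEEEEGGGGGGGGEE


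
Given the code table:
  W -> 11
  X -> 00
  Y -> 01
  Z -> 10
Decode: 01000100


Decoding:
01 -> Y
00 -> X
01 -> Y
00 -> X


Result: YXYX


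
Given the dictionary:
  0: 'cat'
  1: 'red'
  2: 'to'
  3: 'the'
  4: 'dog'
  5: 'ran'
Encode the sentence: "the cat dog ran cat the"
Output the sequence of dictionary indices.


Look up each word in the dictionary:
  'the' -> 3
  'cat' -> 0
  'dog' -> 4
  'ran' -> 5
  'cat' -> 0
  'the' -> 3

Encoded: [3, 0, 4, 5, 0, 3]


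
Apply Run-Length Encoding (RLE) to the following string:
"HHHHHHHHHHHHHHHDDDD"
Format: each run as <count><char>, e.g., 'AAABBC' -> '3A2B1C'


Scanning runs left to right:
  i=0: run of 'H' x 15 -> '15H'
  i=15: run of 'D' x 4 -> '4D'

RLE = 15H4D


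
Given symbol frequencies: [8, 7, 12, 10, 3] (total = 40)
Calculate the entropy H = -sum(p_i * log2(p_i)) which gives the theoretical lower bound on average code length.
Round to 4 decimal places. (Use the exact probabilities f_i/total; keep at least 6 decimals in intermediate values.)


Per-symbol terms -p_i * log2(p_i) with p_i = f_i/40:
  p = 8/40 = 0.200000: log2(p) = -2.321928, -p*log2(p) = 0.464386
  p = 7/40 = 0.175000: log2(p) = -2.514573, -p*log2(p) = 0.440050
  p = 12/40 = 0.300000: log2(p) = -1.736966, -p*log2(p) = 0.521090
  p = 10/40 = 0.250000: log2(p) = -2.000000, -p*log2(p) = 0.500000
  p = 3/40 = 0.075000: log2(p) = -3.736966, -p*log2(p) = 0.280272
H = 0.464386 + 0.440050 + 0.521090 + 0.500000 + 0.280272 = 2.205798

H = 2.2058 bits/symbol


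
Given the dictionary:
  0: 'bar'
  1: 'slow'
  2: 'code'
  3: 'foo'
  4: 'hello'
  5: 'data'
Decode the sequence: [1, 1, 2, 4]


Look up each index in the dictionary:
  1 -> 'slow'
  1 -> 'slow'
  2 -> 'code'
  4 -> 'hello'

Decoded: "slow slow code hello"


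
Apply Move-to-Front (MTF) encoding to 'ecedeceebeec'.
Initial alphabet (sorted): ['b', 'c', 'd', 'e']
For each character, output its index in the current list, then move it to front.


MTF encoding:
'e': index 3 in ['b', 'c', 'd', 'e'] -> ['e', 'b', 'c', 'd']
'c': index 2 in ['e', 'b', 'c', 'd'] -> ['c', 'e', 'b', 'd']
'e': index 1 in ['c', 'e', 'b', 'd'] -> ['e', 'c', 'b', 'd']
'd': index 3 in ['e', 'c', 'b', 'd'] -> ['d', 'e', 'c', 'b']
'e': index 1 in ['d', 'e', 'c', 'b'] -> ['e', 'd', 'c', 'b']
'c': index 2 in ['e', 'd', 'c', 'b'] -> ['c', 'e', 'd', 'b']
'e': index 1 in ['c', 'e', 'd', 'b'] -> ['e', 'c', 'd', 'b']
'e': index 0 in ['e', 'c', 'd', 'b'] -> ['e', 'c', 'd', 'b']
'b': index 3 in ['e', 'c', 'd', 'b'] -> ['b', 'e', 'c', 'd']
'e': index 1 in ['b', 'e', 'c', 'd'] -> ['e', 'b', 'c', 'd']
'e': index 0 in ['e', 'b', 'c', 'd'] -> ['e', 'b', 'c', 'd']
'c': index 2 in ['e', 'b', 'c', 'd'] -> ['c', 'e', 'b', 'd']


Output: [3, 2, 1, 3, 1, 2, 1, 0, 3, 1, 0, 2]


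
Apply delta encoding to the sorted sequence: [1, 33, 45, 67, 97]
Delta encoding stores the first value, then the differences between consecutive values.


First value: 1
Deltas:
  33 - 1 = 32
  45 - 33 = 12
  67 - 45 = 22
  97 - 67 = 30


Delta encoded: [1, 32, 12, 22, 30]


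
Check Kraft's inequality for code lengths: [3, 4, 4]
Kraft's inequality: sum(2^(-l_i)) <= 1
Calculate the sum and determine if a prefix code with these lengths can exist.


Sum = 2^(-3) + 2^(-4) + 2^(-4)
    = 0.125 + 0.0625 + 0.0625
    = 4/16 = 0.25
Since 0.25 <= 1, Kraft's inequality IS satisfied.
A prefix code with these lengths CAN exist.

Kraft sum = 0.25. Satisfied.


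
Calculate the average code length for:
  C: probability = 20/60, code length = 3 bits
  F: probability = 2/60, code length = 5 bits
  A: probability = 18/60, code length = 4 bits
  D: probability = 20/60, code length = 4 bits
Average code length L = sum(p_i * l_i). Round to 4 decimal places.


Weighted contributions p_i * l_i:
  C: (20/60) * 3 = 60/60
  F: (2/60) * 5 = 10/60
  A: (18/60) * 4 = 72/60
  D: (20/60) * 4 = 80/60
Sum = (60 + 10 + 72 + 80)/60 = 222/60

L = 222/60 = 3.7000 bits/symbol


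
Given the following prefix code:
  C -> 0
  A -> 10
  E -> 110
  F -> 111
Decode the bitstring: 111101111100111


Decoding step by step:
Bits 111 -> F
Bits 10 -> A
Bits 111 -> F
Bits 110 -> E
Bits 0 -> C
Bits 111 -> F


Decoded message: FAFECF


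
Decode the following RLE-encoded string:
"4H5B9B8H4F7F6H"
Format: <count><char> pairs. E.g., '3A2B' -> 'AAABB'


Expanding each <count><char> pair:
  4H -> 'HHHH'
  5B -> 'BBBBB'
  9B -> 'BBBBBBBBB'
  8H -> 'HHHHHHHH'
  4F -> 'FFFF'
  7F -> 'FFFFFFF'
  6H -> 'HHHHHH'

Decoded = HHHHBBBBBBBBBBBBBBHHHHHHHHFFFFFFFFFFFHHHHHH
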